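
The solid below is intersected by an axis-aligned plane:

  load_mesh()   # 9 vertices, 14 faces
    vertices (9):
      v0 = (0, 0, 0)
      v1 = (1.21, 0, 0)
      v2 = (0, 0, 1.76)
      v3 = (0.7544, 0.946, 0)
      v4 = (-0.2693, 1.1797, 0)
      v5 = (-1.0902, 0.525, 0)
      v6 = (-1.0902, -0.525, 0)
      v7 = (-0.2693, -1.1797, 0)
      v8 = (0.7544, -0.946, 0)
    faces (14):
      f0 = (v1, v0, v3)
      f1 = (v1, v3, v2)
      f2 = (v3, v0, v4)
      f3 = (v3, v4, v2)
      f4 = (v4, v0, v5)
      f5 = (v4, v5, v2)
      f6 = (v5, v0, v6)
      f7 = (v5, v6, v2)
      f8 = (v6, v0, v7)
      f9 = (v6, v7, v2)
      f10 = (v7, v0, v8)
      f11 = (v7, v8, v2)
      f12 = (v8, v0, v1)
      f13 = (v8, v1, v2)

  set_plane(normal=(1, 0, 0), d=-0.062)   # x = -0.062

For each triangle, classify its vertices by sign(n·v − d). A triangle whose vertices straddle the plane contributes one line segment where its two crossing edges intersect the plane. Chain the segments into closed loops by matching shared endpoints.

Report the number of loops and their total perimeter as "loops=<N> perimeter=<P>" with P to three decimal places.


Straddling triangles (10 of 14):
  (v3,v0,v4) [++-] → (-0.062, 0.271598, 0)–(-0.062, 1.13238, 0)  len=0.8608
  (v3,v4,v2) [+-+] → (-0.062, 1.13238, 0)–(-0.062, 0.271598, 1.3548)  len=1.6051
  (v4,v0,v5) [-+-] → (-0.062, 0.271598, 0)–(-0.062, 0.0298569, 0)  len=0.2417
  (v4,v5,v2) [--+] → (-0.062, 0.0298569, 1.65991)–(-0.062, 0.271598, 1.3548)  len=0.3893
  (v5,v0,v6) [-+-] → (-0.062, 0.0298569, 0)–(-0.062, -0.0298569, 0)  len=0.0597
  (v5,v6,v2) [--+] → (-0.062, -0.0298569, 1.65991)–(-0.062, 0.0298569, 1.65991)  len=0.0597
  (v6,v0,v7) [-+-] → (-0.062, -0.0298569, 0)–(-0.062, -0.271598, 0)  len=0.2417
  (v6,v7,v2) [--+] → (-0.062, -0.271598, 1.3548)–(-0.062, -0.0298569, 1.65991)  len=0.3893
  (v7,v0,v8) [-++] → (-0.062, -0.271598, 0)–(-0.062, -1.13238, 0)  len=0.8608
  (v7,v8,v2) [-++] → (-0.062, -1.13238, 0)–(-0.062, -0.271598, 1.3548)  len=1.6051

Chained into 1 loop(s):
  loop 1: 10 segments, perimeter = 6.3132
Total perimeter = 6.313

loops=1 perimeter=6.313


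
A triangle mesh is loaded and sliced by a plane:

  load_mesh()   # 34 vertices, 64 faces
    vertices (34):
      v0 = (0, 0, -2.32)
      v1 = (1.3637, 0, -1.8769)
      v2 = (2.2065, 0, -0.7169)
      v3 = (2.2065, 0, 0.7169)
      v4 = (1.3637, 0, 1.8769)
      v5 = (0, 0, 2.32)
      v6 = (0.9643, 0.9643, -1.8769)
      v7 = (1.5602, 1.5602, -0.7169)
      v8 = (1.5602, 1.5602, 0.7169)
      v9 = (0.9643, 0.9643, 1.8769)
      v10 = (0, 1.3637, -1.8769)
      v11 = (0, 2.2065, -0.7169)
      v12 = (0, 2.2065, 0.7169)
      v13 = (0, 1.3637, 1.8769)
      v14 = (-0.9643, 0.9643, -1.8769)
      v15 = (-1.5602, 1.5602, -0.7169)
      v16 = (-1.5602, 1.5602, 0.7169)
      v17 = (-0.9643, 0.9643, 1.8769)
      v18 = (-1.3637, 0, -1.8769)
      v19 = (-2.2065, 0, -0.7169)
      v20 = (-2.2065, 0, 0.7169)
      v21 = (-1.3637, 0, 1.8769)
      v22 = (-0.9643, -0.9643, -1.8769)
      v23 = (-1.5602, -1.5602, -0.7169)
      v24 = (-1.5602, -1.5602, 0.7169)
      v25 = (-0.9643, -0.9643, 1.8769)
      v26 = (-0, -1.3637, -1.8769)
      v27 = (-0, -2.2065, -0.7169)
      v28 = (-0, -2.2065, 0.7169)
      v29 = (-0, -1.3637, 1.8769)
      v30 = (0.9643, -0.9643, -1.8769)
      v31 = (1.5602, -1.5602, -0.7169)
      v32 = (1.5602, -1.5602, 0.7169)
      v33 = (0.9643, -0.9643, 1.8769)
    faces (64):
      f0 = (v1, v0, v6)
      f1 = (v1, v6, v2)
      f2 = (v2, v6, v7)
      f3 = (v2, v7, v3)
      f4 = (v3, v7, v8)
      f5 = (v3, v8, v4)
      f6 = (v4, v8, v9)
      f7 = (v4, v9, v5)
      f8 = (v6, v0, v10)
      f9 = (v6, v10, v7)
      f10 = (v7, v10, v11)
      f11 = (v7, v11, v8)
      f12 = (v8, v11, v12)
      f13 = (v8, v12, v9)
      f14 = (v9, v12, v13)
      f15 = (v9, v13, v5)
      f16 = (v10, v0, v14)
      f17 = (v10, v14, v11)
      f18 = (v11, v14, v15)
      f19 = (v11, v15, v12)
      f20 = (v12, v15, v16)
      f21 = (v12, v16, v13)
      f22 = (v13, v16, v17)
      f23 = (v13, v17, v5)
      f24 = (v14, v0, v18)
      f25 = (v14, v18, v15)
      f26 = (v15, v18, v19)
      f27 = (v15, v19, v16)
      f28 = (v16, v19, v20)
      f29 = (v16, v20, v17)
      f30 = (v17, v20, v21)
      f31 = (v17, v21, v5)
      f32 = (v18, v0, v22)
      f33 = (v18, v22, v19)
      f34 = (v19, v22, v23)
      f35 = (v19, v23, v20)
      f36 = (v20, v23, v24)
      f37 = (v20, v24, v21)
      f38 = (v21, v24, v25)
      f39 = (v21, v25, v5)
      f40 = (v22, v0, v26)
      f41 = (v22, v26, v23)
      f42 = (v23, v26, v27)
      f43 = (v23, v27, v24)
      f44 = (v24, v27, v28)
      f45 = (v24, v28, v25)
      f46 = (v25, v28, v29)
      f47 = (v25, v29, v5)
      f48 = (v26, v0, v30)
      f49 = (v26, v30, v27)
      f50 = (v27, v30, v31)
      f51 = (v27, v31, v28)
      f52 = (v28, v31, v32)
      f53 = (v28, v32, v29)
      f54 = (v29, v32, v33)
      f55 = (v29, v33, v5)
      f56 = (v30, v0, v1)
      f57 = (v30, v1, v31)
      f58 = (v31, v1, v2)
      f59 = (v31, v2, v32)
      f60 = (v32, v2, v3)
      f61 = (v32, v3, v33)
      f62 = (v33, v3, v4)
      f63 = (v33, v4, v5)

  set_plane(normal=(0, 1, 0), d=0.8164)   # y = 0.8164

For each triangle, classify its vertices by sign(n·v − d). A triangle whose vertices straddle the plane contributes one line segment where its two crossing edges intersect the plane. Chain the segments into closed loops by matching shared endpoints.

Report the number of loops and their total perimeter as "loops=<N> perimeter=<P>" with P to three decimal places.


loops=1 perimeter=12.778

Straddling triangles (20 of 64):
  (v1,v0,v6) [--+] → (0.8164, 0.8164, -1.94486)–(1.02556, 0.8164, -1.8769)  len=0.2199
  (v1,v6,v2) [-+-] → (1.02556, 0.8164, -1.8769)–(1.15482, 0.8164, -1.69898)  len=0.2199
  (v2,v6,v7) [-++] → (1.15482, 0.8164, -1.69898)–(1.86831, 0.8164, -0.7169)  len=1.2139
  (v2,v7,v3) [-+-] → (1.86831, 0.8164, -0.7169)–(1.86831, 0.8164, -0.0333591)  len=0.6835
  (v3,v7,v8) [-++] → (1.86831, 0.8164, -0.0333591)–(1.86831, 0.8164, 0.7169)  len=0.7503
  (v3,v8,v4) [-+-] → (1.86831, 0.8164, 0.7169)–(1.46652, 0.8164, 1.26991)  len=0.6836
  (v4,v8,v9) [-++] → (1.46652, 0.8164, 1.26991)–(1.02556, 0.8164, 1.8769)  len=0.7503
  (v4,v9,v5) [-+-] → (1.02556, 0.8164, 1.8769)–(0.8164, 0.8164, 1.94486)  len=0.2199
  (v6,v0,v10) [+-+] → (0.8164, 0.8164, -1.94486)–(0, 0.8164, -2.05473)  len=0.8238
  (v9,v13,v5) [++-] → (0, 0.8164, 2.05473)–(0.8164, 0.8164, 1.94486)  len=0.8238
  (v10,v0,v14) [+-+] → (0, 0.8164, -2.05473)–(-0.8164, 0.8164, -1.94486)  len=0.8238
  (v13,v17,v5) [++-] → (-0.8164, 0.8164, 1.94486)–(0, 0.8164, 2.05473)  len=0.8238
  (v14,v0,v18) [+--] → (-0.8164, 0.8164, -1.94486)–(-1.02556, 0.8164, -1.8769)  len=0.2199
  (v14,v18,v15) [+-+] → (-1.02556, 0.8164, -1.8769)–(-1.46652, 0.8164, -1.26991)  len=0.7503
  (v15,v18,v19) [+--] → (-1.46652, 0.8164, -1.26991)–(-1.86831, 0.8164, -0.7169)  len=0.6836
  (v15,v19,v16) [+-+] → (-1.86831, 0.8164, -0.7169)–(-1.86831, 0.8164, 0.0333591)  len=0.7503
  (v16,v19,v20) [+--] → (-1.86831, 0.8164, 0.0333591)–(-1.86831, 0.8164, 0.7169)  len=0.6835
  (v16,v20,v17) [+-+] → (-1.86831, 0.8164, 0.7169)–(-1.15482, 0.8164, 1.69898)  len=1.2139
  (v17,v20,v21) [+--] → (-1.15482, 0.8164, 1.69898)–(-1.02556, 0.8164, 1.8769)  len=0.2199
  (v17,v21,v5) [+--] → (-1.02556, 0.8164, 1.8769)–(-0.8164, 0.8164, 1.94486)  len=0.2199

Chained into 1 loop(s):
  loop 1: 20 segments, perimeter = 12.7776
Total perimeter = 12.778


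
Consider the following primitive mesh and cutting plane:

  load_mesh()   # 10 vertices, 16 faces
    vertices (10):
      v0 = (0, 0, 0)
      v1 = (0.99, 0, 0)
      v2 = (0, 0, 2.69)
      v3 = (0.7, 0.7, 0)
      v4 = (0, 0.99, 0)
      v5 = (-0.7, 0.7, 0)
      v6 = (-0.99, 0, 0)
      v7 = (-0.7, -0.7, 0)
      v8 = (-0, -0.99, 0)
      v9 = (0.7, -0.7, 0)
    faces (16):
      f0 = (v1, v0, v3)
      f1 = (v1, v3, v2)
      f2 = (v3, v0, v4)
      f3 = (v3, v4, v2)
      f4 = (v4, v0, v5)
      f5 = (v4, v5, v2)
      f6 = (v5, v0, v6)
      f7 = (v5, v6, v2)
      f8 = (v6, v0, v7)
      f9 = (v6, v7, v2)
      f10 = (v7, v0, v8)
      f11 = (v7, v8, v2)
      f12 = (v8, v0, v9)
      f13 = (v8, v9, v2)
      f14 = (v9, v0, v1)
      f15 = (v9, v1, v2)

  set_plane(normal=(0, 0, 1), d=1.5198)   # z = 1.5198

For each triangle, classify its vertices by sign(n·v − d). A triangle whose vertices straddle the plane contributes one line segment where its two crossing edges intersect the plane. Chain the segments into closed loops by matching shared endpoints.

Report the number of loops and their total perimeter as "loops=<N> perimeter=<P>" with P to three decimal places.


loops=1 perimeter=2.637

Straddling triangles (8 of 16):
  (v1,v3,v2) [--+] → (0.304513, 0.304513, 1.5198)–(0.430668, 0, 1.5198)  len=0.3296
  (v3,v4,v2) [--+] → (0, 0.430668, 1.5198)–(0.304513, 0.304513, 1.5198)  len=0.3296
  (v4,v5,v2) [--+] → (-0.304513, 0.304513, 1.5198)–(0, 0.430668, 1.5198)  len=0.3296
  (v5,v6,v2) [--+] → (-0.430668, 0, 1.5198)–(-0.304513, 0.304513, 1.5198)  len=0.3296
  (v6,v7,v2) [--+] → (-0.304513, -0.304513, 1.5198)–(-0.430668, 0, 1.5198)  len=0.3296
  (v7,v8,v2) [--+] → (0, -0.430668, 1.5198)–(-0.304513, -0.304513, 1.5198)  len=0.3296
  (v8,v9,v2) [--+] → (0.304513, -0.304513, 1.5198)–(0, -0.430668, 1.5198)  len=0.3296
  (v9,v1,v2) [--+] → (0.430668, 0, 1.5198)–(0.304513, -0.304513, 1.5198)  len=0.3296

Chained into 1 loop(s):
  loop 1: 8 segments, perimeter = 2.6369
Total perimeter = 2.637


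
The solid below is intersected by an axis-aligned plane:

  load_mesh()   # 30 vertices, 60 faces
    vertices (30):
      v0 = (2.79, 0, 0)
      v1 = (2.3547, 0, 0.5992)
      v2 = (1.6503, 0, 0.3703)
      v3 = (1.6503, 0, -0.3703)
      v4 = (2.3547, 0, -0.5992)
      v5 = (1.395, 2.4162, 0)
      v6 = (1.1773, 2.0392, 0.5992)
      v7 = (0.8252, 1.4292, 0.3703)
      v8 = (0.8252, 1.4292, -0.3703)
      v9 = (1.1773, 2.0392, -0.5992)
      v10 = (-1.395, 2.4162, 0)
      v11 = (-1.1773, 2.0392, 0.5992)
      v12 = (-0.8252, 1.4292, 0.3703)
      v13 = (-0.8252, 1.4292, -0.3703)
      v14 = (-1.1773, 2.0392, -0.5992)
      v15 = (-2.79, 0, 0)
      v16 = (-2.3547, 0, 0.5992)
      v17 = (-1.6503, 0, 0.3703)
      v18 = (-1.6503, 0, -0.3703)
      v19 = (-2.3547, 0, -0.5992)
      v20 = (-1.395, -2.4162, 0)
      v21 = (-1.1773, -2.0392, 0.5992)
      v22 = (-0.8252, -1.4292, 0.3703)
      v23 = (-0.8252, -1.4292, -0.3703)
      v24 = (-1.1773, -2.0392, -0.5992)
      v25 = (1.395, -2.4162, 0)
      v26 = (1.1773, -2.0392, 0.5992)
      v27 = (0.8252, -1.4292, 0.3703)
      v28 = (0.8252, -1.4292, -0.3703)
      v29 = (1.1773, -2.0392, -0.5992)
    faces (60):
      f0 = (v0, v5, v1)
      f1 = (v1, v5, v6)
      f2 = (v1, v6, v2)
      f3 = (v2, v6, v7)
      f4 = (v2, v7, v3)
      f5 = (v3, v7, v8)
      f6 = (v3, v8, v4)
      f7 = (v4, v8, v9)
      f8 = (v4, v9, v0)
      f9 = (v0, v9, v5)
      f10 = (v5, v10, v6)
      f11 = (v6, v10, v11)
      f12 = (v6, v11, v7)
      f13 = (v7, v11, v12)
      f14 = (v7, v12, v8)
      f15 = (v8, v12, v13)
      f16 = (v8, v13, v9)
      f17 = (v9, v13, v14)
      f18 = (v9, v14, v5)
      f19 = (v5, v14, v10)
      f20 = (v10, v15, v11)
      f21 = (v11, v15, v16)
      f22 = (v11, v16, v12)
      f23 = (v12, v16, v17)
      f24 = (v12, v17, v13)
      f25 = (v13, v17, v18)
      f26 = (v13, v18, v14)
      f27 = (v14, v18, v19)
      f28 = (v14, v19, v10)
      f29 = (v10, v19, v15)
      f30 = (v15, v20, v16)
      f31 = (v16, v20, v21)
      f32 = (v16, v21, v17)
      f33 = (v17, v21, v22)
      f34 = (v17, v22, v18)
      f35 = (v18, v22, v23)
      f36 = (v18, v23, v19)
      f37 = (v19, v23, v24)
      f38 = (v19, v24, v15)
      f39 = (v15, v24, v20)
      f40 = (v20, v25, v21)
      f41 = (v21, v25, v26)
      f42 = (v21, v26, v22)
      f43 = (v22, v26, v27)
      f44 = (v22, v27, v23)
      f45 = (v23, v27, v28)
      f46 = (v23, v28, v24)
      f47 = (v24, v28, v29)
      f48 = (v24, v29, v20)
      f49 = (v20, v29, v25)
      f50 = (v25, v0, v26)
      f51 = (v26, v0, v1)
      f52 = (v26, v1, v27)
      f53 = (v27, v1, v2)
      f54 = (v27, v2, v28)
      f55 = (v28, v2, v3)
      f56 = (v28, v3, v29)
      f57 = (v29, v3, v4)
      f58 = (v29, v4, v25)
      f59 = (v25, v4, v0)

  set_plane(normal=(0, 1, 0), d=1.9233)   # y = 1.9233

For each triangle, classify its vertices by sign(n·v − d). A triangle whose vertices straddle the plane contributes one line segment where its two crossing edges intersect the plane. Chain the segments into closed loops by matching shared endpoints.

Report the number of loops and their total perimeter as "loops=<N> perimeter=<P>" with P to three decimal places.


Straddling triangles (18 of 60):
  (v0,v5,v1) [-+-] → (1.67958, 1.9233, 0)–(1.59078, 1.9233, 0.122236)  len=0.1511
  (v1,v5,v6) [-++] → (1.59078, 1.9233, 0.122236)–(1.24422, 1.9233, 0.5992)  len=0.5896
  (v1,v6,v2) [-+-] → (1.24422, 1.9233, 0.5992)–(1.20418, 1.9233, 0.58619)  len=0.0421
  (v2,v6,v7) [-+-] → (1.20418, 1.9233, 0.58619)–(1.1104, 1.9233, 0.555709)  len=0.0986
  (v4,v8,v9) [--+] → (1.1104, 1.9233, -0.555709)–(1.24422, 1.9233, -0.5992)  len=0.1407
  (v4,v9,v0) [-+-] → (1.24422, 1.9233, -0.5992)–(1.26896, 1.9233, -0.565144)  len=0.0421
  (v0,v9,v5) [-++] → (1.26896, 1.9233, -0.565144)–(1.67958, 1.9233, 0)  len=0.6986
  (v6,v11,v7) [++-] → (-0.796825, 1.9233, 0.555709)–(1.1104, 1.9233, 0.555709)  len=1.9072
  (v7,v11,v12) [-+-] → (-0.796825, 1.9233, 0.555709)–(-1.1104, 1.9233, 0.555709)  len=0.3136
  (v8,v13,v9) [--+] → (0.796825, 1.9233, -0.555709)–(1.1104, 1.9233, -0.555709)  len=0.3136
  (v9,v13,v14) [+-+] → (0.796825, 1.9233, -0.555709)–(-1.1104, 1.9233, -0.555709)  len=1.9072
  (v10,v15,v11) [+-+] → (-1.67958, 1.9233, 0)–(-1.26896, 1.9233, 0.565144)  len=0.6986
  (v11,v15,v16) [+--] → (-1.26896, 1.9233, 0.565144)–(-1.24422, 1.9233, 0.5992)  len=0.0421
  (v11,v16,v12) [+--] → (-1.24422, 1.9233, 0.5992)–(-1.1104, 1.9233, 0.555709)  len=0.1407
  (v13,v18,v14) [--+] → (-1.20418, 1.9233, -0.58619)–(-1.1104, 1.9233, -0.555709)  len=0.0986
  (v14,v18,v19) [+--] → (-1.20418, 1.9233, -0.58619)–(-1.24422, 1.9233, -0.5992)  len=0.0421
  (v14,v19,v10) [+-+] → (-1.24422, 1.9233, -0.5992)–(-1.59078, 1.9233, -0.122236)  len=0.5896
  (v10,v19,v15) [+--] → (-1.59078, 1.9233, -0.122236)–(-1.67958, 1.9233, 0)  len=0.1511

Chained into 1 loop(s):
  loop 1: 18 segments, perimeter = 7.9671
Total perimeter = 7.967

loops=1 perimeter=7.967


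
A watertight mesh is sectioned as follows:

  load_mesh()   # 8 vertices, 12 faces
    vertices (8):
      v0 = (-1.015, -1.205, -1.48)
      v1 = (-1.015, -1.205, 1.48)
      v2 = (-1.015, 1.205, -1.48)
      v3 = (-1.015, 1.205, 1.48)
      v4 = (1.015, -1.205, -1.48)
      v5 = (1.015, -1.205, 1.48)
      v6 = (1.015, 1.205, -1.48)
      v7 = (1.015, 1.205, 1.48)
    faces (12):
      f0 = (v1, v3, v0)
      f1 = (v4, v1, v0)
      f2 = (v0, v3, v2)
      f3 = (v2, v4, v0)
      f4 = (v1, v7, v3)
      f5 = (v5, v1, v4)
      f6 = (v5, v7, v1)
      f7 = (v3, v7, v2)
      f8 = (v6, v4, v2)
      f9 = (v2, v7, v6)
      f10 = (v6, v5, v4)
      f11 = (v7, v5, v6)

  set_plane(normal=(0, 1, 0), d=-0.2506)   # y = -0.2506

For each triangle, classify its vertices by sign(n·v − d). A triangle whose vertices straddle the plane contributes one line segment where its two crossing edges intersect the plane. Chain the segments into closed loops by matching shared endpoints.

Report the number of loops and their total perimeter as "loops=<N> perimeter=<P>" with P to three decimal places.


loops=1 perimeter=9.980

Straddling triangles (8 of 12):
  (v1,v3,v0) [-+-] → (-1.015, -0.2506, 1.48)–(-1.015, -0.2506, -0.307791)  len=1.7878
  (v0,v3,v2) [-++] → (-1.015, -0.2506, -0.307791)–(-1.015, -0.2506, -1.48)  len=1.1722
  (v2,v4,v0) [+--] → (0.211086, -0.2506, -1.48)–(-1.015, -0.2506, -1.48)  len=1.2261
  (v1,v7,v3) [-++] → (-0.211086, -0.2506, 1.48)–(-1.015, -0.2506, 1.48)  len=0.8039
  (v5,v7,v1) [-+-] → (1.015, -0.2506, 1.48)–(-0.211086, -0.2506, 1.48)  len=1.2261
  (v6,v4,v2) [+-+] → (1.015, -0.2506, -1.48)–(0.211086, -0.2506, -1.48)  len=0.8039
  (v6,v5,v4) [+--] → (1.015, -0.2506, 0.307791)–(1.015, -0.2506, -1.48)  len=1.7878
  (v7,v5,v6) [+-+] → (1.015, -0.2506, 1.48)–(1.015, -0.2506, 0.307791)  len=1.1722

Chained into 1 loop(s):
  loop 1: 8 segments, perimeter = 9.9800
Total perimeter = 9.980


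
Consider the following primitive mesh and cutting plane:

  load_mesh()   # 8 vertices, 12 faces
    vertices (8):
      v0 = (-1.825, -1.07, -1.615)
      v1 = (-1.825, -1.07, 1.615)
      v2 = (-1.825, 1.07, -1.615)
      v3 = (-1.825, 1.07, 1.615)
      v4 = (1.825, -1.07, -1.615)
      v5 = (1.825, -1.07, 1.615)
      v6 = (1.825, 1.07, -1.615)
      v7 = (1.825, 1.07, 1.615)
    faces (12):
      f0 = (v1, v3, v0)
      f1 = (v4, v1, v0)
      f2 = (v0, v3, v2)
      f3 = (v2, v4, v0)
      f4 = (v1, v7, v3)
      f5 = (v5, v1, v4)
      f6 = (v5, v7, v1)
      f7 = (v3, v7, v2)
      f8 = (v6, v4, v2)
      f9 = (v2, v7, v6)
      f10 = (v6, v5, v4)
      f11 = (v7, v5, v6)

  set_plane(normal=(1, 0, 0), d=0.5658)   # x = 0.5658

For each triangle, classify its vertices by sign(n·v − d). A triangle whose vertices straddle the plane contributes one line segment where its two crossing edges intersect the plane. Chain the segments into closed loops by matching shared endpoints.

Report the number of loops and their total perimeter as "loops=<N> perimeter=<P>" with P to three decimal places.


loops=1 perimeter=10.740

Straddling triangles (8 of 12):
  (v4,v1,v0) [+--] → (0.5658, -1.07, -0.500694)–(0.5658, -1.07, -1.615)  len=1.1143
  (v2,v4,v0) [-+-] → (0.5658, -0.331729, -1.615)–(0.5658, -1.07, -1.615)  len=0.7383
  (v1,v7,v3) [-+-] → (0.5658, 0.331729, 1.615)–(0.5658, 1.07, 1.615)  len=0.7383
  (v5,v1,v4) [+-+] → (0.5658, -1.07, 1.615)–(0.5658, -1.07, -0.500694)  len=2.1157
  (v5,v7,v1) [++-] → (0.5658, 0.331729, 1.615)–(0.5658, -1.07, 1.615)  len=1.4017
  (v3,v7,v2) [-+-] → (0.5658, 1.07, 1.615)–(0.5658, 1.07, 0.500694)  len=1.1143
  (v6,v4,v2) [++-] → (0.5658, -0.331729, -1.615)–(0.5658, 1.07, -1.615)  len=1.4017
  (v2,v7,v6) [-++] → (0.5658, 1.07, 0.500694)–(0.5658, 1.07, -1.615)  len=2.1157

Chained into 1 loop(s):
  loop 1: 8 segments, perimeter = 10.7400
Total perimeter = 10.740


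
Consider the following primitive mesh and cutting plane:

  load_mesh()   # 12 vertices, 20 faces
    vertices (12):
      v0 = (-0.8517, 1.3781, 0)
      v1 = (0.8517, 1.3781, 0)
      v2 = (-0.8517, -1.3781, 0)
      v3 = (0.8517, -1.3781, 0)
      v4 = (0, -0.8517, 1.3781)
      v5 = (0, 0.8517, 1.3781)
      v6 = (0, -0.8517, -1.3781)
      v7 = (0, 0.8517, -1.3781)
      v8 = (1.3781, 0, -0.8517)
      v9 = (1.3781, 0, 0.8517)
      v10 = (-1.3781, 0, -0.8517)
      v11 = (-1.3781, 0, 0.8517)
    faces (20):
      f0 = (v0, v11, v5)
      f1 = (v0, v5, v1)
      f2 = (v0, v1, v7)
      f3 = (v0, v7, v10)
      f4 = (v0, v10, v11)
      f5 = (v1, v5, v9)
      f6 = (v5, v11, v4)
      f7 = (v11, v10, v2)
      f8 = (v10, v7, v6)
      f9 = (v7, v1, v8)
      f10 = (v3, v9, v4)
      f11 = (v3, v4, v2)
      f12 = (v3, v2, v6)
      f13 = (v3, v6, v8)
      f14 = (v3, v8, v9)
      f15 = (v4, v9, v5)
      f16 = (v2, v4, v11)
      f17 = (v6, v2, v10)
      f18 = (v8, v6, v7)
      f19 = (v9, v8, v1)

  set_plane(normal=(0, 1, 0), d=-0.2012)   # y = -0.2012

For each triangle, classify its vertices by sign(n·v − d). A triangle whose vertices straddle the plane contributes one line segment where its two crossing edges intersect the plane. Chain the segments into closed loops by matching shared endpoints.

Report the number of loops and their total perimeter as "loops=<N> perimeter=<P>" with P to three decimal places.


Straddling triangles (10 of 20):
  (v5,v11,v4) [++-] → (-1.05255, -0.2012, 0.976053)–(0, -0.2012, 1.3781)  len=1.1267
  (v11,v10,v2) [++-] → (-1.30125, -0.2012, -0.727353)–(-1.30125, -0.2012, 0.727353)  len=1.4547
  (v10,v7,v6) [++-] → (0, -0.2012, -1.3781)–(-1.05255, -0.2012, -0.976053)  len=1.1267
  (v3,v9,v4) [-+-] → (1.30125, -0.2012, 0.727353)–(1.05255, -0.2012, 0.976053)  len=0.3517
  (v3,v6,v8) [--+] → (1.05255, -0.2012, -0.976053)–(1.30125, -0.2012, -0.727353)  len=0.3517
  (v3,v8,v9) [-++] → (1.30125, -0.2012, -0.727353)–(1.30125, -0.2012, 0.727353)  len=1.4547
  (v4,v9,v5) [-++] → (1.05255, -0.2012, 0.976053)–(0, -0.2012, 1.3781)  len=1.1267
  (v2,v4,v11) [--+] → (-1.05255, -0.2012, 0.976053)–(-1.30125, -0.2012, 0.727353)  len=0.3517
  (v6,v2,v10) [--+] → (-1.30125, -0.2012, -0.727353)–(-1.05255, -0.2012, -0.976053)  len=0.3517
  (v8,v6,v7) [+-+] → (1.05255, -0.2012, -0.976053)–(0, -0.2012, -1.3781)  len=1.1267

Chained into 1 loop(s):
  loop 1: 10 segments, perimeter = 8.8231
Total perimeter = 8.823

loops=1 perimeter=8.823


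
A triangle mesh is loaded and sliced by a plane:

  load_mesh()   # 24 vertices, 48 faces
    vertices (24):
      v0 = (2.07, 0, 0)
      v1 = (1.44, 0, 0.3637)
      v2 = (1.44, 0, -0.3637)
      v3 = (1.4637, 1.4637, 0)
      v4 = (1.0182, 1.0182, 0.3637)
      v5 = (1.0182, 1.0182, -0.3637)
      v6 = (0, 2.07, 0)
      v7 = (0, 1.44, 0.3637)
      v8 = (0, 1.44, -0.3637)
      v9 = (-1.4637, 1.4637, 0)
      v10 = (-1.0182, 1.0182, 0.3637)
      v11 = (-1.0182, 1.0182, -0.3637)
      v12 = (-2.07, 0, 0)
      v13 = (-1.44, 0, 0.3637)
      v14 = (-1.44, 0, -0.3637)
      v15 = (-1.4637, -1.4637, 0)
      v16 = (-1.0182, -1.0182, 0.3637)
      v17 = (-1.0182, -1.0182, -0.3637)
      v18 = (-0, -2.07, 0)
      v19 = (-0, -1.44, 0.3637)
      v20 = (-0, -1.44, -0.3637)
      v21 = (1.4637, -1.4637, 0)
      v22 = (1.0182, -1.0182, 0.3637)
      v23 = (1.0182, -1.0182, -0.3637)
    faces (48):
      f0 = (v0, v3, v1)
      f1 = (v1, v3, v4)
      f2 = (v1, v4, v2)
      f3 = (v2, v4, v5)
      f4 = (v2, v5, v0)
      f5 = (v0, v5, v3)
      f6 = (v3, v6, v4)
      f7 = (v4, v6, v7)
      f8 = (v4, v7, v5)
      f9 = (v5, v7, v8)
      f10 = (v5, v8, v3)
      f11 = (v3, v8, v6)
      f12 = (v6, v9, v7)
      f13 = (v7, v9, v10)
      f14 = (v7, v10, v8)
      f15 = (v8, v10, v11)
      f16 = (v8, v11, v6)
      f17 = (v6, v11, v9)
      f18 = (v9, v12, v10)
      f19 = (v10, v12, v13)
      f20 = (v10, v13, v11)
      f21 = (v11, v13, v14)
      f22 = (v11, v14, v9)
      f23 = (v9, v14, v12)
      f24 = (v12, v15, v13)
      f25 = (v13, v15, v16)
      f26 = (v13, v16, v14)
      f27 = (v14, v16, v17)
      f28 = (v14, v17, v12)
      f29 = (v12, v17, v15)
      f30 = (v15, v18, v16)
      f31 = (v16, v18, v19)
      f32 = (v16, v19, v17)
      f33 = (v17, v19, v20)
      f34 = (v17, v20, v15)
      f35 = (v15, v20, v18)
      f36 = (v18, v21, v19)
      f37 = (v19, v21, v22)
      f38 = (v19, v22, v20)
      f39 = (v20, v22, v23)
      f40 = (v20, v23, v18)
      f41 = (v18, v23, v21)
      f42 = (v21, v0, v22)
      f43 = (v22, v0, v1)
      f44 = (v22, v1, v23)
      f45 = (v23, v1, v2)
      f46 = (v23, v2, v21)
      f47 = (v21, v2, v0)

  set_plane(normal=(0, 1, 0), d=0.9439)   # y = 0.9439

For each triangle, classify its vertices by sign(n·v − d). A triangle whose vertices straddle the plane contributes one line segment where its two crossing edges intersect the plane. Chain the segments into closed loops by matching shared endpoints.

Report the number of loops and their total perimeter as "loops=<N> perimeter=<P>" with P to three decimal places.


Straddling triangles (12 of 48):
  (v0,v3,v1) [-+-] → (1.67901, 0.9439, 0)–(1.45528, 0.9439, 0.12916)  len=0.2583
  (v1,v3,v4) [-++] → (1.45528, 0.9439, 0.12916)–(1.04898, 0.9439, 0.3637)  len=0.4691
  (v1,v4,v2) [-+-] → (1.04898, 0.9439, 0.3637)–(1.04898, 0.9439, 0.31062)  len=0.0531
  (v2,v4,v5) [-++] → (1.04898, 0.9439, 0.31062)–(1.04898, 0.9439, -0.3637)  len=0.6743
  (v2,v5,v0) [-+-] → (1.04898, 0.9439, -0.3637)–(1.09495, 0.9439, -0.33716)  len=0.0531
  (v0,v5,v3) [-++] → (1.09495, 0.9439, -0.33716)–(1.67901, 0.9439, 0)  len=0.6744
  (v9,v12,v10) [+-+] → (-1.67901, 0.9439, 0)–(-1.09495, 0.9439, 0.33716)  len=0.6744
  (v10,v12,v13) [+--] → (-1.09495, 0.9439, 0.33716)–(-1.04898, 0.9439, 0.3637)  len=0.0531
  (v10,v13,v11) [+-+] → (-1.04898, 0.9439, 0.3637)–(-1.04898, 0.9439, -0.31062)  len=0.6743
  (v11,v13,v14) [+--] → (-1.04898, 0.9439, -0.31062)–(-1.04898, 0.9439, -0.3637)  len=0.0531
  (v11,v14,v9) [+-+] → (-1.04898, 0.9439, -0.3637)–(-1.45528, 0.9439, -0.12916)  len=0.4691
  (v9,v14,v12) [+--] → (-1.45528, 0.9439, -0.12916)–(-1.67901, 0.9439, 0)  len=0.2583

Chained into 2 loop(s):
  loop 1: 6 segments, perimeter = 2.1824
  loop 2: 6 segments, perimeter = 2.1824
Total perimeter = 4.365

loops=2 perimeter=4.365


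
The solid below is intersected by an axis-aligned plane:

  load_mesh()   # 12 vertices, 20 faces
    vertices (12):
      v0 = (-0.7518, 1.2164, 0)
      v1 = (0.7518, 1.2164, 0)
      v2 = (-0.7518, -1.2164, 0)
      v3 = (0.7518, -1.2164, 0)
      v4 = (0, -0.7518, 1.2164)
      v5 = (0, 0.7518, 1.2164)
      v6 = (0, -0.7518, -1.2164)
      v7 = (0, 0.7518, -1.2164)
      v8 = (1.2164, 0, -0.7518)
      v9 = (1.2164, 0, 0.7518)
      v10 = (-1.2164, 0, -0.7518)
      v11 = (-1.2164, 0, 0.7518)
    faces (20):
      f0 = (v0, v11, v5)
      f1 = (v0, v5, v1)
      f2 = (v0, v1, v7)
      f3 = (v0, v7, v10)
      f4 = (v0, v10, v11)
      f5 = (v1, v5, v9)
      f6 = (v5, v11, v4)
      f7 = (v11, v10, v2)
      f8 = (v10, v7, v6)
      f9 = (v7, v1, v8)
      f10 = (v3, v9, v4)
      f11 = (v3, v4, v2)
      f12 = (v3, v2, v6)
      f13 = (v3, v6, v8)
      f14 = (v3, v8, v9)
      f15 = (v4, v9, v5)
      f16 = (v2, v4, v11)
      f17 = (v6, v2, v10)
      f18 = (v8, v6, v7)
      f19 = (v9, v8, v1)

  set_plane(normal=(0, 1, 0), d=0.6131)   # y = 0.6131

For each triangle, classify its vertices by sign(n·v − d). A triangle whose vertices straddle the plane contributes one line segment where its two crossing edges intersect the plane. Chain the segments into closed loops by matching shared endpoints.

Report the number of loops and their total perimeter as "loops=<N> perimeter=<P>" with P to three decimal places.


Straddling triangles (10 of 20):
  (v0,v11,v5) [+-+] → (-0.982228, 0.6131, 0.372872)–(-0.224414, 0.6131, 1.13069)  len=1.0717
  (v0,v7,v10) [++-] → (-0.224414, 0.6131, -1.13069)–(-0.982228, 0.6131, -0.372872)  len=1.0717
  (v0,v10,v11) [+--] → (-0.982228, 0.6131, -0.372872)–(-0.982228, 0.6131, 0.372872)  len=0.7457
  (v1,v5,v9) [++-] → (0.224414, 0.6131, 1.13069)–(0.982228, 0.6131, 0.372872)  len=1.0717
  (v5,v11,v4) [+--] → (-0.224414, 0.6131, 1.13069)–(0, 0.6131, 1.2164)  len=0.2402
  (v10,v7,v6) [-+-] → (-0.224414, 0.6131, -1.13069)–(0, 0.6131, -1.2164)  len=0.2402
  (v7,v1,v8) [++-] → (0.982228, 0.6131, -0.372872)–(0.224414, 0.6131, -1.13069)  len=1.0717
  (v4,v9,v5) [--+] → (0.224414, 0.6131, 1.13069)–(0, 0.6131, 1.2164)  len=0.2402
  (v8,v6,v7) [--+] → (0, 0.6131, -1.2164)–(0.224414, 0.6131, -1.13069)  len=0.2402
  (v9,v8,v1) [--+] → (0.982228, 0.6131, -0.372872)–(0.982228, 0.6131, 0.372872)  len=0.7457

Chained into 1 loop(s):
  loop 1: 10 segments, perimeter = 6.7392
Total perimeter = 6.739

loops=1 perimeter=6.739


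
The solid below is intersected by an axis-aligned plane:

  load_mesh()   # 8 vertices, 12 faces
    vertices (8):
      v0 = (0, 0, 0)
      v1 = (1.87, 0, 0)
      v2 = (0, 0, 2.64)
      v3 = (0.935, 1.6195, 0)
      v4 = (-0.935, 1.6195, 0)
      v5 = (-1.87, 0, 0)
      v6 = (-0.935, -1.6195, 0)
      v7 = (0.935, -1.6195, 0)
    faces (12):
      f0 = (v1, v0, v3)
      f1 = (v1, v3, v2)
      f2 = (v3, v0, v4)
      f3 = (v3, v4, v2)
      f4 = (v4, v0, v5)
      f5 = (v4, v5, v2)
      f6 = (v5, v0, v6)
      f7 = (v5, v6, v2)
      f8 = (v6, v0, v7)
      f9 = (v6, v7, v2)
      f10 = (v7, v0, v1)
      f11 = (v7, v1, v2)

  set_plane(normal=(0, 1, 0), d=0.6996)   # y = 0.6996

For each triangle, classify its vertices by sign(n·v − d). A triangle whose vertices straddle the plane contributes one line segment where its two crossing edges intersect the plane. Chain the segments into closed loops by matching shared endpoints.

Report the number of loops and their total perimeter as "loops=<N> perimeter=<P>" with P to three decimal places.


loops=1 perimeter=7.415

Straddling triangles (6 of 12):
  (v1,v0,v3) [--+] → (0.403906, 0.6996, 0)–(1.46609, 0.6996, 0)  len=1.0622
  (v1,v3,v2) [-+-] → (1.46609, 0.6996, 0)–(0.403906, 0.6996, 1.49956)  len=1.8376
  (v3,v0,v4) [+-+] → (0.403906, 0.6996, 0)–(-0.403906, 0.6996, 0)  len=0.8078
  (v3,v4,v2) [++-] → (-0.403906, 0.6996, 1.49956)–(0.403906, 0.6996, 1.49956)  len=0.8078
  (v4,v0,v5) [+--] → (-0.403906, 0.6996, 0)–(-1.46609, 0.6996, 0)  len=1.0622
  (v4,v5,v2) [+--] → (-1.46609, 0.6996, 0)–(-0.403906, 0.6996, 1.49956)  len=1.8376

Chained into 1 loop(s):
  loop 1: 6 segments, perimeter = 7.4153
Total perimeter = 7.415


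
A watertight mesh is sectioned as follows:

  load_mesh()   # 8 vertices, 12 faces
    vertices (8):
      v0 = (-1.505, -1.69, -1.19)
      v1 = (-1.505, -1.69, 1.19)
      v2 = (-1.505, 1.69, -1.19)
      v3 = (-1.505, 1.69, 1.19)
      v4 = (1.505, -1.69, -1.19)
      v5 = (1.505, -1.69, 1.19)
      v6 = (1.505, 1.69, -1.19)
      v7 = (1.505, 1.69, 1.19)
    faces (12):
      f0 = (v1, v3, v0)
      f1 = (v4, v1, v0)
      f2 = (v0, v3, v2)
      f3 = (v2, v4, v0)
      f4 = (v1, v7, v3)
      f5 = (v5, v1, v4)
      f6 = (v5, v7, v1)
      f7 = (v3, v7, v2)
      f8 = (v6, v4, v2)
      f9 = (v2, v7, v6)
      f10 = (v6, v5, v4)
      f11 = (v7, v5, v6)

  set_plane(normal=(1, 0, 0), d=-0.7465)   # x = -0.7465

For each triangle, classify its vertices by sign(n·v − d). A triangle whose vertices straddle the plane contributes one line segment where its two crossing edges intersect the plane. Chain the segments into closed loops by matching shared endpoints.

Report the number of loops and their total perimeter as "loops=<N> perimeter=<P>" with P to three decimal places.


loops=1 perimeter=11.520

Straddling triangles (8 of 12):
  (v4,v1,v0) [+--] → (-0.7465, -1.69, 0.590256)–(-0.7465, -1.69, -1.19)  len=1.7803
  (v2,v4,v0) [-+-] → (-0.7465, 0.838262, -1.19)–(-0.7465, -1.69, -1.19)  len=2.5283
  (v1,v7,v3) [-+-] → (-0.7465, -0.838262, 1.19)–(-0.7465, 1.69, 1.19)  len=2.5283
  (v5,v1,v4) [+-+] → (-0.7465, -1.69, 1.19)–(-0.7465, -1.69, 0.590256)  len=0.5997
  (v5,v7,v1) [++-] → (-0.7465, -0.838262, 1.19)–(-0.7465, -1.69, 1.19)  len=0.8517
  (v3,v7,v2) [-+-] → (-0.7465, 1.69, 1.19)–(-0.7465, 1.69, -0.590256)  len=1.7803
  (v6,v4,v2) [++-] → (-0.7465, 0.838262, -1.19)–(-0.7465, 1.69, -1.19)  len=0.8517
  (v2,v7,v6) [-++] → (-0.7465, 1.69, -0.590256)–(-0.7465, 1.69, -1.19)  len=0.5997

Chained into 1 loop(s):
  loop 1: 8 segments, perimeter = 11.5200
Total perimeter = 11.520


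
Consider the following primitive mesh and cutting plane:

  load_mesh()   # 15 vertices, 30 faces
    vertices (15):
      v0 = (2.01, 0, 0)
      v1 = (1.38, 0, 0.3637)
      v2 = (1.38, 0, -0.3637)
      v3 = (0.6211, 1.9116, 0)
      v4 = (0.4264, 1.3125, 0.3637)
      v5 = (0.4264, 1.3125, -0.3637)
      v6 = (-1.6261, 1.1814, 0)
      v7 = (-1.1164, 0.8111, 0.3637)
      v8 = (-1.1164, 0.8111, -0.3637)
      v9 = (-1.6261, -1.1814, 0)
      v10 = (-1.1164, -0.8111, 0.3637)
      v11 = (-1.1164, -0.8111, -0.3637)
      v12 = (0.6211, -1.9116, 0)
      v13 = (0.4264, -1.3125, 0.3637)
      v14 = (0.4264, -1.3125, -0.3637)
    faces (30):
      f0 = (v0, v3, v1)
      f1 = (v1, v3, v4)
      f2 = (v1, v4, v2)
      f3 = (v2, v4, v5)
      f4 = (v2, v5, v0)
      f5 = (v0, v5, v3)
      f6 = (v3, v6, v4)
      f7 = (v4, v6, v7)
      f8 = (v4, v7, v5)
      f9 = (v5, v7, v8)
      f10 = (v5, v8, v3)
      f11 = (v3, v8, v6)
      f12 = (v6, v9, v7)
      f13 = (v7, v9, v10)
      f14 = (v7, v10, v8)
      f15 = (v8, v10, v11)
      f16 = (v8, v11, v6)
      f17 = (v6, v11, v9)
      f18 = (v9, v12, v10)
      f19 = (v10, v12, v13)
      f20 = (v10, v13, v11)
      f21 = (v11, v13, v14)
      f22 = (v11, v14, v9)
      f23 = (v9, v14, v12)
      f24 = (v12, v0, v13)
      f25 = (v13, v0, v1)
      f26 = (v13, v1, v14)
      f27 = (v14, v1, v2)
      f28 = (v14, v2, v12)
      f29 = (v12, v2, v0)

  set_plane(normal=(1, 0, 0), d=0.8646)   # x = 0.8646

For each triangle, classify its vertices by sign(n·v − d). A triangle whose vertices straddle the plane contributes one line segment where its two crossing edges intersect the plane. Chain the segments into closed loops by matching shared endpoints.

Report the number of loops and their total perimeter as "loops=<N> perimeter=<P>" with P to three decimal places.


loops=2 perimeter=5.216

Straddling triangles (12 of 30):
  (v0,v3,v1) [+-+] → (0.8646, 1.57646, 0)–(0.8646, 1.29825, 0.116696)  len=0.3017
  (v1,v3,v4) [+--] → (0.8646, 1.29825, 0.116696)–(0.8646, 0.709378, 0.3637)  len=0.6386
  (v1,v4,v2) [+-+] → (0.8646, 0.709378, 0.3637)–(0.8646, 0.709378, 0.0294438)  len=0.3343
  (v2,v4,v5) [+--] → (0.8646, 0.709378, 0.0294438)–(0.8646, 0.709378, -0.3637)  len=0.3931
  (v2,v5,v0) [+-+] → (0.8646, 0.709378, -0.3637)–(0.8646, 0.949316, -0.26306)  len=0.2602
  (v0,v5,v3) [+--] → (0.8646, 0.949316, -0.26306)–(0.8646, 1.57646, 0)  len=0.6801
  (v12,v0,v13) [-+-] → (0.8646, -1.57646, 0)–(0.8646, -0.949316, 0.26306)  len=0.6801
  (v13,v0,v1) [-++] → (0.8646, -0.949316, 0.26306)–(0.8646, -0.709378, 0.3637)  len=0.2602
  (v13,v1,v14) [-+-] → (0.8646, -0.709378, 0.3637)–(0.8646, -0.709378, -0.0294438)  len=0.3931
  (v14,v1,v2) [-++] → (0.8646, -0.709378, -0.0294438)–(0.8646, -0.709378, -0.3637)  len=0.3343
  (v14,v2,v12) [-+-] → (0.8646, -0.709378, -0.3637)–(0.8646, -1.29825, -0.116696)  len=0.6386
  (v12,v2,v0) [-++] → (0.8646, -1.29825, -0.116696)–(0.8646, -1.57646, 0)  len=0.3017

Chained into 2 loop(s):
  loop 1: 6 segments, perimeter = 2.6079
  loop 2: 6 segments, perimeter = 2.6079
Total perimeter = 5.216


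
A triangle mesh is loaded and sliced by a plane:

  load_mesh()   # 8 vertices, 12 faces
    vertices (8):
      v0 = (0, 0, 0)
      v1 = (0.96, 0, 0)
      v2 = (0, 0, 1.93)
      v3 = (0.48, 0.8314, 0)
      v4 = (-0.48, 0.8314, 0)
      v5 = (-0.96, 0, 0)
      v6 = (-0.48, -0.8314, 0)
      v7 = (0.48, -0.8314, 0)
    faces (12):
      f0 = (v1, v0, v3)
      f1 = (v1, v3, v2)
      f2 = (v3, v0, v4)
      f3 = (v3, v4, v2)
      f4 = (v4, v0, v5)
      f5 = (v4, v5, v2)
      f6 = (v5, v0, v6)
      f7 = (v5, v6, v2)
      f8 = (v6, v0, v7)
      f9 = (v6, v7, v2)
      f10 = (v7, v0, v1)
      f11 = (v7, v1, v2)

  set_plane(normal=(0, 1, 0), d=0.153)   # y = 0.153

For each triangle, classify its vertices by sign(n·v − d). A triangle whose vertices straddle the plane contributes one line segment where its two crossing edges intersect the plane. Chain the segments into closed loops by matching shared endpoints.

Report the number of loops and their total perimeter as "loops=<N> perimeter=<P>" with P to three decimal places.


loops=1 perimeter=5.438

Straddling triangles (6 of 12):
  (v1,v0,v3) [--+] → (0.0883329, 0.153, 0)–(0.871667, 0.153, 0)  len=0.7833
  (v1,v3,v2) [-+-] → (0.871667, 0.153, 0)–(0.0883329, 0.153, 1.57483)  len=1.7589
  (v3,v0,v4) [+-+] → (0.0883329, 0.153, 0)–(-0.0883329, 0.153, 0)  len=0.1767
  (v3,v4,v2) [++-] → (-0.0883329, 0.153, 1.57483)–(0.0883329, 0.153, 1.57483)  len=0.1767
  (v4,v0,v5) [+--] → (-0.0883329, 0.153, 0)–(-0.871667, 0.153, 0)  len=0.7833
  (v4,v5,v2) [+--] → (-0.871667, 0.153, 0)–(-0.0883329, 0.153, 1.57483)  len=1.7589

Chained into 1 loop(s):
  loop 1: 6 segments, perimeter = 5.4378
Total perimeter = 5.438


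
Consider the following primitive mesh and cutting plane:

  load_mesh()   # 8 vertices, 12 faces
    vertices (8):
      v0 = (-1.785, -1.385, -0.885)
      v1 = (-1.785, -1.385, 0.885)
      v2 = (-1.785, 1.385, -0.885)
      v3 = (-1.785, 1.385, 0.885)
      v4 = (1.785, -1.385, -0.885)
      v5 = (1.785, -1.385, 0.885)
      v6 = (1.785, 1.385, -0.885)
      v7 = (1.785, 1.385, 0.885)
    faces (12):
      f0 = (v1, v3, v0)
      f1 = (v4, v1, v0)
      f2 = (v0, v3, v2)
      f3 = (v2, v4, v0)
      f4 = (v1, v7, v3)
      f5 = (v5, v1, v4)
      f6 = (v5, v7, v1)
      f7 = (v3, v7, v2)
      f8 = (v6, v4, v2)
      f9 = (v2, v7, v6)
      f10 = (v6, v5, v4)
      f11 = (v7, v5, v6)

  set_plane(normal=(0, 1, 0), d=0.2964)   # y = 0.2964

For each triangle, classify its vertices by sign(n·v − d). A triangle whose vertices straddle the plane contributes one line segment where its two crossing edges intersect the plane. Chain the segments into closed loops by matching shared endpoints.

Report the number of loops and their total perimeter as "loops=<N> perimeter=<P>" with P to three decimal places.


Straddling triangles (8 of 12):
  (v1,v3,v0) [-+-] → (-1.785, 0.2964, 0.885)–(-1.785, 0.2964, 0.189396)  len=0.6956
  (v0,v3,v2) [-++] → (-1.785, 0.2964, 0.189396)–(-1.785, 0.2964, -0.885)  len=1.0744
  (v2,v4,v0) [+--] → (-0.382003, 0.2964, -0.885)–(-1.785, 0.2964, -0.885)  len=1.4030
  (v1,v7,v3) [-++] → (0.382003, 0.2964, 0.885)–(-1.785, 0.2964, 0.885)  len=2.1670
  (v5,v7,v1) [-+-] → (1.785, 0.2964, 0.885)–(0.382003, 0.2964, 0.885)  len=1.4030
  (v6,v4,v2) [+-+] → (1.785, 0.2964, -0.885)–(-0.382003, 0.2964, -0.885)  len=2.1670
  (v6,v5,v4) [+--] → (1.785, 0.2964, -0.189396)–(1.785, 0.2964, -0.885)  len=0.6956
  (v7,v5,v6) [+-+] → (1.785, 0.2964, 0.885)–(1.785, 0.2964, -0.189396)  len=1.0744

Chained into 1 loop(s):
  loop 1: 8 segments, perimeter = 10.6800
Total perimeter = 10.680

loops=1 perimeter=10.680


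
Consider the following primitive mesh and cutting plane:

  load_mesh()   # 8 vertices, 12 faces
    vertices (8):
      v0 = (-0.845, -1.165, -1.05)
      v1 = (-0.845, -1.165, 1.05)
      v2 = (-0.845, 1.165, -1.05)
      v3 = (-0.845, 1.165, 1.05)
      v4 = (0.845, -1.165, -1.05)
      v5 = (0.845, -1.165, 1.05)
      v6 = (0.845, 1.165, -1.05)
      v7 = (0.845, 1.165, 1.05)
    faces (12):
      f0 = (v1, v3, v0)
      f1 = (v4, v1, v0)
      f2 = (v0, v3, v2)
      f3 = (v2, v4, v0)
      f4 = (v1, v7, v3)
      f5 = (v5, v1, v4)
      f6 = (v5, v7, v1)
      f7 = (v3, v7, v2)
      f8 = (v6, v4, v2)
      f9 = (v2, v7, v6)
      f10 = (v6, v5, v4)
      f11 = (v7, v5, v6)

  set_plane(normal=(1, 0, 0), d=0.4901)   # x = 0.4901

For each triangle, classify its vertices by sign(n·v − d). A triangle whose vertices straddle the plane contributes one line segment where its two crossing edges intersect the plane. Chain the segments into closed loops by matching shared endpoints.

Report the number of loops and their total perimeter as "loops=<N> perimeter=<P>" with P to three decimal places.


Straddling triangles (8 of 12):
  (v4,v1,v0) [+--] → (0.4901, -1.165, -0.609)–(0.4901, -1.165, -1.05)  len=0.4410
  (v2,v4,v0) [-+-] → (0.4901, -0.6757, -1.05)–(0.4901, -1.165, -1.05)  len=0.4893
  (v1,v7,v3) [-+-] → (0.4901, 0.6757, 1.05)–(0.4901, 1.165, 1.05)  len=0.4893
  (v5,v1,v4) [+-+] → (0.4901, -1.165, 1.05)–(0.4901, -1.165, -0.609)  len=1.6590
  (v5,v7,v1) [++-] → (0.4901, 0.6757, 1.05)–(0.4901, -1.165, 1.05)  len=1.8407
  (v3,v7,v2) [-+-] → (0.4901, 1.165, 1.05)–(0.4901, 1.165, 0.609)  len=0.4410
  (v6,v4,v2) [++-] → (0.4901, -0.6757, -1.05)–(0.4901, 1.165, -1.05)  len=1.8407
  (v2,v7,v6) [-++] → (0.4901, 1.165, 0.609)–(0.4901, 1.165, -1.05)  len=1.6590

Chained into 1 loop(s):
  loop 1: 8 segments, perimeter = 8.8600
Total perimeter = 8.860

loops=1 perimeter=8.860


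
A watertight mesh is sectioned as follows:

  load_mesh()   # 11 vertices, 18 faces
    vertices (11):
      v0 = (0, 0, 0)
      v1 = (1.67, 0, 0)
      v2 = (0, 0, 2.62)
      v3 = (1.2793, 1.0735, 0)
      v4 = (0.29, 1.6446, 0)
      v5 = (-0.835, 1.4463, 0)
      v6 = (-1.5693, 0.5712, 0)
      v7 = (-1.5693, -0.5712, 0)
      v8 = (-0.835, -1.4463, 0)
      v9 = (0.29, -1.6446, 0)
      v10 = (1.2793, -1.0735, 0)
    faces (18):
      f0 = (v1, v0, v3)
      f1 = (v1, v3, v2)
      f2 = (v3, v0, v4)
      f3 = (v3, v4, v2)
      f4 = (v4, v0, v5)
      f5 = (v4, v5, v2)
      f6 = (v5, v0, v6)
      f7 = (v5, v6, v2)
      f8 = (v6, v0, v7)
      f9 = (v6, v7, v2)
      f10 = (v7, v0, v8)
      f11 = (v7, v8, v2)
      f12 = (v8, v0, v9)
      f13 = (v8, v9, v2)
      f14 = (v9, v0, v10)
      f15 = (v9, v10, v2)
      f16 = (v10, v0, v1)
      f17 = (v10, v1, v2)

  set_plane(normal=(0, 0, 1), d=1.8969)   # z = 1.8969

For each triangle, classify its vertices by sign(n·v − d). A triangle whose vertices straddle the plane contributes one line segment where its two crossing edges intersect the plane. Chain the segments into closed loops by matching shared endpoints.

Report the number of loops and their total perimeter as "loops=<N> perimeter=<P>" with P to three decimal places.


loops=1 perimeter=2.838

Straddling triangles (9 of 18):
  (v1,v3,v2) [--+] → (0.353077, 0.296278, 1.8969)–(0.460907, 0, 1.8969)  len=0.3153
  (v3,v4,v2) [--+] → (0.0800378, 0.453897, 1.8969)–(0.353077, 0.296278, 1.8969)  len=0.3153
  (v4,v5,v2) [--+] → (-0.230454, 0.399168, 1.8969)–(0.0800378, 0.453897, 1.8969)  len=0.3153
  (v5,v6,v2) [--+] → (-0.433115, 0.157647, 1.8969)–(-0.230454, 0.399168, 1.8969)  len=0.3153
  (v6,v7,v2) [--+] → (-0.433115, -0.157647, 1.8969)–(-0.433115, 0.157647, 1.8969)  len=0.3153
  (v7,v8,v2) [--+] → (-0.230454, -0.399168, 1.8969)–(-0.433115, -0.157647, 1.8969)  len=0.3153
  (v8,v9,v2) [--+] → (0.0800378, -0.453897, 1.8969)–(-0.230454, -0.399168, 1.8969)  len=0.3153
  (v9,v10,v2) [--+] → (0.353077, -0.296278, 1.8969)–(0.0800378, -0.453897, 1.8969)  len=0.3153
  (v10,v1,v2) [--+] → (0.460907, 0, 1.8969)–(0.353077, -0.296278, 1.8969)  len=0.3153

Chained into 1 loop(s):
  loop 1: 9 segments, perimeter = 2.8375
Total perimeter = 2.838
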